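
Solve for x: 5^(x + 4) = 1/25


Express both sides with the same base.
1/25 = 5^(-2)
Since the bases match, equate exponents: x + 4 = -2
So x = -2 - (4) = -6

x = -6


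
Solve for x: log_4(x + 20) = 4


Convert to exponential form: x + 20 = 4^4 = 256
x = 256 - 20 = 236
Check: log_4(236 + 20) = log_4(256) = log_4(256) = 4 ✓

x = 236


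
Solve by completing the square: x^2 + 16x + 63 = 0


Start: x^2 + 16x + 63 = 0
Move constant: x^2 + 16x = -63
Half of 16 is 8, squared is 64
Add 64 to both sides: x^2 + 16x + 64 = 1
(x + 8)^2 = 1
x + 8 = ±1
x = -8 + 1 = -7 or x = -8 - 1 = -9

x = -9, x = -7


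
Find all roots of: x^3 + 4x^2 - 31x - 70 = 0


Let p(x) = x^3 + 4x^2 - 31x - 70. By the rational root theorem (leading coefficient 1), any rational root is an integer divisor of 70: try ±1, ±2, ... in turn.
Test x = 1: value = -96 ≠ 0.
Test x = -1: value = -36 ≠ 0.
Test x = 2: value = -108 ≠ 0.
Test x = -2: value = 0 ✓, so (x + 2) is a factor.
Synthetic division by (x + 2): bring down 1; 1(-2) + 4 = 2; 2(-2) - 31 = -35; (-35)(-2) - 70 = 0 → quotient x^2 + 2x - 35, remainder 0.
Solve the quadratic x^2 + 2x - 35 = 0: discriminant = 2^2 - 4(1)(-35) = 4 + 140 = 144.
sqrt(144) = 12, so x = (-2 ± 12)/2: x = 5 or x = -7.
Collecting all roots found:

x = -7, x = -2, x = 5


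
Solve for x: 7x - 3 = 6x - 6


Starting with: 7x - 3 = 6x - 6
Move all x terms to left: (7 - 6)x = -6 + 3
Simplify: x = -3
Divide both sides by 1: x = -3

x = -3


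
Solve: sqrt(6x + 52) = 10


Square both sides: 6x + 52 = 10^2 = 100
6x = 100 - 52 = 48
x = 8
Check: sqrt(6*8 + 52) = sqrt(100) = 10 ✓

x = 8


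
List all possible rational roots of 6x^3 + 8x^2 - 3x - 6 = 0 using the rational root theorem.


Rational root theorem: possible roots are ±p/q where:
  p divides the constant term (-6): p ∈ {1, 2, 3, 6}
  q divides the leading coefficient (6): q ∈ {1, 2, 3, 6}

All possible rational roots: -6, -3, -2, -3/2, -1, -2/3, -1/2, -1/3, -1/6, 1/6, 1/3, 1/2, 2/3, 1, 3/2, 2, 3, 6

-6, -3, -2, -3/2, -1, -2/3, -1/2, -1/3, -1/6, 1/6, 1/3, 1/2, 2/3, 1, 3/2, 2, 3, 6


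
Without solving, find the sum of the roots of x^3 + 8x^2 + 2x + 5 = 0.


By Vieta's formulas for x^3 + bx^2 + cx + d = 0:
  r1 + r2 + r3 = -b/a = -8
  r1*r2 + r1*r3 + r2*r3 = c/a = 2
  r1*r2*r3 = -d/a = -5


Sum = -8


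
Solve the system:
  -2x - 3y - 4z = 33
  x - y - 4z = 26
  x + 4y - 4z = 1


Using Cramer's rule. Expand each determinant along the first row.
D  = (-2)*[(-1)*(-4) - (-4)*4] - (-3)*[1*(-4) - (-4)*1] + (-4)*[1*4 - (-1)*1]
  = (-2)*(20) - (-3)*(0) + (-4)*(5) = -60
Dx = 33*[(-1)*(-4) - (-4)*4] - (-3)*[26*(-4) - (-4)*1] + (-4)*[26*4 - (-1)*1]
  = 33*(20) - (-3)*(-100) + (-4)*(105) = -60
Dy = (-2)*[26*(-4) - (-4)*1] - 33*[1*(-4) - (-4)*1] + (-4)*[1*1 - 26*1]
  = (-2)*(-100) - 33*(0) + (-4)*(-25) = 300
Dz = (-2)*[(-1)*1 - 26*4] - (-3)*[1*1 - 26*1] + 33*[1*4 - (-1)*1]
  = (-2)*(-105) - (-3)*(-25) + 33*(5) = 300
x = Dx/D = -60/-60 = 1, y = Dy/D = 300/-60 = -5, z = Dz/D = 300/-60 = -5
Check eq1: (-2)(1) + (-3)(-5) + (-4)(-5) = 33 = 33 ✓
Check eq2: (1)(1) + (-1)(-5) + (-4)(-5) = 26 = 26 ✓
Check eq3: (1)(1) + (4)(-5) + (-4)(-5) = 1 = 1 ✓

x = 1, y = -5, z = -5


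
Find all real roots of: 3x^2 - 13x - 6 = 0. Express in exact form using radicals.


Using the quadratic formula: x = (-b ± sqrt(b^2 - 4ac)) / (2a)
Here a = 3, b = -13, c = -6
Discriminant = b^2 - 4ac = (-13)^2 - 4(3)(-6) = 169 + 72 = 241
Since discriminant = 241 > 0, there are two real roots.
x = (13 ± sqrt(241)) / 6
Numerically: x ≈ 4.7540 or x ≈ -0.4207

x = (13 + sqrt(241)) / 6 or x = (13 - sqrt(241)) / 6


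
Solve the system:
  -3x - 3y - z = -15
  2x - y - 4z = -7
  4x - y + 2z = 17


Using Cramer's rule. Expand each determinant along the first row.
D  = (-3)*[(-1)*2 - (-4)*(-1)] - (-3)*[2*2 - (-4)*4] + (-1)*[2*(-1) - (-1)*4]
  = (-3)*(-6) - (-3)*(20) + (-1)*(2) = 76
Dx = (-15)*[(-1)*2 - (-4)*(-1)] - (-3)*[(-7)*2 - (-4)*17] + (-1)*[(-7)*(-1) - (-1)*17]
  = (-15)*(-6) - (-3)*(54) + (-1)*(24) = 228
Dy = (-3)*[(-7)*2 - (-4)*17] - (-15)*[2*2 - (-4)*4] + (-1)*[2*17 - (-7)*4]
  = (-3)*(54) - (-15)*(20) + (-1)*(62) = 76
Dz = (-3)*[(-1)*17 - (-7)*(-1)] - (-3)*[2*17 - (-7)*4] + (-15)*[2*(-1) - (-1)*4]
  = (-3)*(-24) - (-3)*(62) + (-15)*(2) = 228
x = Dx/D = 228/76 = 3, y = Dy/D = 76/76 = 1, z = Dz/D = 228/76 = 3
Check eq1: (-3)(3) + (-3)(1) + (-1)(3) = -15 = -15 ✓
Check eq2: (2)(3) + (-1)(1) + (-4)(3) = -7 = -7 ✓
Check eq3: (4)(3) + (-1)(1) + (2)(3) = 17 = 17 ✓

x = 3, y = 1, z = 3


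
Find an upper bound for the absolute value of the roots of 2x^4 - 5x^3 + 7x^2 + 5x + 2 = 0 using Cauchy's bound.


Cauchy's bound: all roots r satisfy |r| <= 1 + max(|a_i/a_n|) for i = 0,...,n-1
where a_n is the leading coefficient.

Coefficients: [2, -5, 7, 5, 2]
Leading coefficient a_n = 2
Ratios |a_i/a_n|: 5/2, 7/2, 5/2, 1
Maximum ratio: 7/2
Cauchy's bound: |r| <= 1 + 7/2 = 9/2

Upper bound = 9/2


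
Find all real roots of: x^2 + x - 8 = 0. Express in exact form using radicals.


Using the quadratic formula: x = (-b ± sqrt(b^2 - 4ac)) / (2a)
Here a = 1, b = 1, c = -8
Discriminant = b^2 - 4ac = 1^2 - 4(1)(-8) = 1 + 32 = 33
Since discriminant = 33 > 0, there are two real roots.
x = (-1 ± sqrt(33)) / 2
Numerically: x ≈ 2.3723 or x ≈ -3.3723

x = (-1 + sqrt(33)) / 2 or x = (-1 - sqrt(33)) / 2


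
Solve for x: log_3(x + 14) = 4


Convert to exponential form: x + 14 = 3^4 = 81
x = 81 - 14 = 67
Check: log_3(67 + 14) = log_3(81) = log_3(81) = 4 ✓

x = 67


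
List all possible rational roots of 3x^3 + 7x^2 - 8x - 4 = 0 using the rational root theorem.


Rational root theorem: possible roots are ±p/q where:
  p divides the constant term (-4): p ∈ {1, 2, 4}
  q divides the leading coefficient (3): q ∈ {1, 3}

All possible rational roots: -4, -2, -4/3, -1, -2/3, -1/3, 1/3, 2/3, 1, 4/3, 2, 4

-4, -2, -4/3, -1, -2/3, -1/3, 1/3, 2/3, 1, 4/3, 2, 4


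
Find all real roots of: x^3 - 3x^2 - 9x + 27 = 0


Let p(x) = x^3 - 3x^2 - 9x + 27. By the rational root theorem (leading coefficient 1), any rational root is an integer divisor of 27: try ±1, ±2, ... in turn.
Test x = 1: value = 16 ≠ 0.
Test x = -1: value = 32 ≠ 0.
Test x = 3: value = 0 ✓, so (x - 3) is a factor.
Synthetic division by (x - 3): bring down 1; 1(3) - 3 = 0; 0(3) - 9 = -9; (-9)(3) + 27 = 0 → quotient x^2 - 9, remainder 0.
Solve the quadratic x^2 - 9 = 0: discriminant = 0^2 - 4(1)(-9) = 0 + 36 = 36.
sqrt(36) = 6, so x = (0 ± 6)/2: x = 3 or x = -3.

x = -3, x = 3 (multiplicity 2)


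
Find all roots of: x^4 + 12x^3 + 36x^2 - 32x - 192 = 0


Let p(x) = x^4 + 12x^3 + 36x^2 - 32x - 192. By the rational root theorem (leading coefficient 1), any rational root is an integer divisor of 192: try ±1, ±2, ... in turn.
Test x = 1: value = -175 ≠ 0.
Test x = -1: value = -135 ≠ 0.
Test x = 2: value = 0 ✓, so (x - 2) is a factor.
Synthetic division by (x - 2): bring down 1; 1(2) + 12 = 14; 14(2) + 36 = 64; 64(2) - 32 = 96; 96(2) - 192 = 0 → quotient x^3 + 14x^2 + 64x + 96, remainder 0.
Continue with the quotient x^3 + 14x^2 + 64x + 96 (candidates must divide 96; re-test x = 2 first in case it repeats).
Test x = 2: value = 288 ≠ 0.
Test x = -2: value = 16 ≠ 0.
Test x = 3: value = 441 ≠ 0.
Test x = -3: value = 3 ≠ 0.
Test x = 4: value = 640 ≠ 0.
Test x = -4: value = 0 ✓, so (x + 4) is a factor.
Synthetic division by (x + 4): bring down 1; 1(-4) + 14 = 10; 10(-4) + 64 = 24; 24(-4) + 96 = 0 → quotient x^2 + 10x + 24, remainder 0.
Solve the quadratic x^2 + 10x + 24 = 0: discriminant = 10^2 - 4(1)(24) = 100 - 96 = 4.
sqrt(4) = 2, so x = (-10 ± 2)/2: x = -4 or x = -6.
Collecting all roots found:

x = -6, x = -4 (multiplicity 2), x = 2


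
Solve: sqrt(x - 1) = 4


Square both sides: x - 1 = 4^2 = 16
x = 16 + 1 = 17
x = 17
Check: sqrt(1*17 - 1) = sqrt(16) = 4 ✓

x = 17


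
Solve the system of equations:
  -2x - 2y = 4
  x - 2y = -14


Using Cramer's rule:
Determinant D = (-2)(-2) - (1)(-2) = 4 + 2 = 6
Dx = (4)(-2) - (-14)(-2) = -8 - 28 = -36
Dy = (-2)(-14) - (1)(4) = 28 - 4 = 24
x = Dx/D = -36/6 = -6
y = Dy/D = 24/6 = 4

x = -6, y = 4


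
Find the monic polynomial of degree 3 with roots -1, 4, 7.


A monic polynomial with roots -1, 4, 7 is:
p(x) = (x + 1)(x - 4)(x - 7)
After multiplying by (x + 1): x + 1
After multiplying by (x - 4): x^2 - 3x - 4
After multiplying by (x - 7): x^3 - 10x^2 + 17x + 28

x^3 - 10x^2 + 17x + 28


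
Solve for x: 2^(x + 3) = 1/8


Express both sides with the same base.
1/8 = 2^(-3)
Since the bases match, equate exponents: x + 3 = -3
So x = -3 - (3) = -6

x = -6


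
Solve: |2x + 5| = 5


An absolute value equation |expr| = 5 gives two cases:
Case 1: 2x + 5 = 5
  2x = 0, so x = 0
Case 2: 2x + 5 = -5
  2x = -10, so x = -5

x = -5, x = 0


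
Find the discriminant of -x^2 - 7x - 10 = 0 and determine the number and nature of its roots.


For ax^2 + bx + c = 0, discriminant D = b^2 - 4ac
Here a = -1, b = -7, c = -10
D = (-7)^2 - 4(-1)(-10) = 49 - 40 = 9

D = 9 > 0 and is a perfect square (sqrt = 3)
The equation has 2 distinct real rational roots.

Discriminant = 9, 2 distinct real rational roots


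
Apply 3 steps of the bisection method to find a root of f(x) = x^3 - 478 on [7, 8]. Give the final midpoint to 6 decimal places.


f(x) = x^3 - 478
f(7) = -135 < 0
f(8) = 34 > 0

Step 1: midpoint = (7.000000 + 8.000000)/2 = 7.500000
  f(7.500000) = -56.125000
  f(mid) < 0, so root is in [7.500000, 8.000000]

Step 2: midpoint = (7.500000 + 8.000000)/2 = 7.750000
  f(7.750000) = -12.515625
  f(mid) < 0, so root is in [7.750000, 8.000000]

Step 3: midpoint = (7.750000 + 8.000000)/2 = 7.875000
  f(7.875000) = 10.373047
  f(mid) > 0, so root is in [7.750000, 7.875000]

midpoint = 7.875000


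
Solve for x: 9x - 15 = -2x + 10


Starting with: 9x - 15 = -2x + 10
Move all x terms to left: (9 + 2)x = 10 + 15
Simplify: 11x = 25
Divide both sides by 11: x = 25/11

x = 25/11


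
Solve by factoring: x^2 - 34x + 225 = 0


We need two numbers that multiply to 225 and add to -34.
Those numbers are -9 and -25 (since (-9) * (-25) = 225 and (-9) + (-25) = -34).
So x^2 - 34x + 225 = (x - 9)(x - 25) = 0
Setting each factor to zero: x = 9 or x = 25

x = 9, x = 25


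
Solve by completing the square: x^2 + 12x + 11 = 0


Start: x^2 + 12x + 11 = 0
Move constant: x^2 + 12x = -11
Half of 12 is 6, squared is 36
Add 36 to both sides: x^2 + 12x + 36 = 25
(x + 6)^2 = 25
x + 6 = ±5
x = -6 + 5 = -1 or x = -6 - 5 = -11

x = -11, x = -1


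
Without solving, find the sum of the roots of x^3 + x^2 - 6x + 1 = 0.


By Vieta's formulas for x^3 + bx^2 + cx + d = 0:
  r1 + r2 + r3 = -b/a = -1
  r1*r2 + r1*r3 + r2*r3 = c/a = -6
  r1*r2*r3 = -d/a = -1


Sum = -1


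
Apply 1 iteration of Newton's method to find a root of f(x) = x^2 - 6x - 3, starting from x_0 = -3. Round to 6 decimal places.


Newton's method: x_(n+1) = x_n - f(x_n)/f'(x_n)
f(x) = x^2 - 6x - 3
f'(x) = 2x - 6

Iteration 1:
  f(-3.000000) = 24.000000
  f'(-3.000000) = -12.000000
  x_1 = -3.000000 - (24.000000)/(-12.000000) = -1.000000

x_1 = -1.000000


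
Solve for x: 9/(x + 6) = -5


Multiply both sides by (x + 6): 9 = -5(x + 6)
Distribute: 9 = -5x - 30
-5x = 9 + 30 = 39
x = -39/5

x = -39/5


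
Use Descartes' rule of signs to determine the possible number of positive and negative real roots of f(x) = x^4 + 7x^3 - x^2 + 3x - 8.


Descartes' rule of signs:

For positive roots, count sign changes in f(x) = x^4 + 7x^3 - x^2 + 3x - 8:
Signs of coefficients: +, +, -, +, -
Number of sign changes: 3
Possible positive real roots: 3, 1

For negative roots, examine f(-x) = x^4 - 7x^3 - x^2 - 3x - 8:
Signs of coefficients: +, -, -, -, -
Number of sign changes: 1
Possible negative real roots: 1

Positive roots: 3 or 1; Negative roots: 1


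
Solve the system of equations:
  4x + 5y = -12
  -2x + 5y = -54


Using Cramer's rule:
Determinant D = (4)(5) - (-2)(5) = 20 + 10 = 30
Dx = (-12)(5) - (-54)(5) = -60 + 270 = 210
Dy = (4)(-54) - (-2)(-12) = -216 - 24 = -240
x = Dx/D = 210/30 = 7
y = Dy/D = -240/30 = -8

x = 7, y = -8


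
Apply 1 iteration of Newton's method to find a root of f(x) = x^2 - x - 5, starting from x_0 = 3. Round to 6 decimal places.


Newton's method: x_(n+1) = x_n - f(x_n)/f'(x_n)
f(x) = x^2 - x - 5
f'(x) = 2x - 1

Iteration 1:
  f(3.000000) = 1.000000
  f'(3.000000) = 5.000000
  x_1 = 3.000000 - (1.000000)/(5.000000) = 2.800000

x_1 = 2.800000


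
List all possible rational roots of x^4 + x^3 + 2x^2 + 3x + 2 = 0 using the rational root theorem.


Rational root theorem: possible roots are ±p/q where:
  p divides the constant term (2): p ∈ {1, 2}
  q divides the leading coefficient (1): q ∈ {1}

All possible rational roots: -2, -1, 1, 2

-2, -1, 1, 2


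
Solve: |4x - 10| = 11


An absolute value equation |expr| = 11 gives two cases:
Case 1: 4x - 10 = 11
  4x = 21, so x = 21/4
Case 2: 4x - 10 = -11
  4x = -1, so x = -1/4

x = -1/4, x = 21/4


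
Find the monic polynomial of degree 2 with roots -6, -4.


A monic polynomial with roots -6, -4 is:
p(x) = (x + 6)(x + 4)
After multiplying by (x + 6): x + 6
After multiplying by (x + 4): x^2 + 10x + 24

x^2 + 10x + 24


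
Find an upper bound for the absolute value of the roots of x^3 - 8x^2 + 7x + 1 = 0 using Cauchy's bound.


Cauchy's bound: all roots r satisfy |r| <= 1 + max(|a_i/a_n|) for i = 0,...,n-1
where a_n is the leading coefficient.

Coefficients: [1, -8, 7, 1]
Leading coefficient a_n = 1
Ratios |a_i/a_n|: 8, 7, 1
Maximum ratio: 8
Cauchy's bound: |r| <= 1 + 8 = 9

Upper bound = 9


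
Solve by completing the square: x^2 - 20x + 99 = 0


Start: x^2 - 20x + 99 = 0
Move constant: x^2 - 20x = -99
Half of -20 is -10, squared is 100
Add 100 to both sides: x^2 - 20x + 100 = 1
(x - 10)^2 = 1
x - 10 = ±1
x = 10 + 1 = 11 or x = 10 - 1 = 9

x = 9, x = 11


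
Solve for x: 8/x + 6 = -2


Subtract 6 from both sides: 8/x = -8
Multiply both sides by x: 8 = -8 * x
Divide by -8: x = -1

x = -1


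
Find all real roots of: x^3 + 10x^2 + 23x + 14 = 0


Let p(x) = x^3 + 10x^2 + 23x + 14. By the rational root theorem (leading coefficient 1), any rational root is an integer divisor of 14: try ±1, ±2, ... in turn.
Test x = 1: value = 48 ≠ 0.
Test x = -1: value = 0 ✓, so (x + 1) is a factor.
Synthetic division by (x + 1): bring down 1; 1(-1) + 10 = 9; 9(-1) + 23 = 14; 14(-1) + 14 = 0 → quotient x^2 + 9x + 14, remainder 0.
Solve the quadratic x^2 + 9x + 14 = 0: discriminant = 9^2 - 4(1)(14) = 81 - 56 = 25.
sqrt(25) = 5, so x = (-9 ± 5)/2: x = -2 or x = -7.

x = -7, x = -2, x = -1


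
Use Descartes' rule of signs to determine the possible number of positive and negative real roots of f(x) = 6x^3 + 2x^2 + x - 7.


Descartes' rule of signs:

For positive roots, count sign changes in f(x) = 6x^3 + 2x^2 + x - 7:
Signs of coefficients: +, +, +, -
Number of sign changes: 1
Possible positive real roots: 1

For negative roots, examine f(-x) = -6x^3 + 2x^2 - x - 7:
Signs of coefficients: -, +, -, -
Number of sign changes: 2
Possible negative real roots: 2, 0

Positive roots: 1; Negative roots: 2 or 0


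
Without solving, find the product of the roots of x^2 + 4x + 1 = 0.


By Vieta's formulas for ax^2 + bx + c = 0:
  Sum of roots = -b/a
  Product of roots = c/a

Here a = 1, b = 4, c = 1
Sum = -(4)/1 = -4
Product = 1/1 = 1

Product = 1


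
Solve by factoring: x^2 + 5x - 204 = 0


We need two numbers that multiply to -204 and add to 5.
Those numbers are 17 and -12 (since 17 * (-12) = -204 and 17 + (-12) = 5).
So x^2 + 5x - 204 = (x + 17)(x - 12) = 0
Setting each factor to zero: x = -17 or x = 12

x = -17, x = 12


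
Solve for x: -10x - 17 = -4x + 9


Starting with: -10x - 17 = -4x + 9
Move all x terms to left: (-10 + 4)x = 9 + 17
Simplify: -6x = 26
Divide both sides by -6: x = -13/3

x = -13/3


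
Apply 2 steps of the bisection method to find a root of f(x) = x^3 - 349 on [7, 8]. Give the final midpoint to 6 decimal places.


f(x) = x^3 - 349
f(7) = -6 < 0
f(8) = 163 > 0

Step 1: midpoint = (7.000000 + 8.000000)/2 = 7.500000
  f(7.500000) = 72.875000
  f(mid) > 0, so root is in [7.000000, 7.500000]

Step 2: midpoint = (7.000000 + 7.500000)/2 = 7.250000
  f(7.250000) = 32.078125
  f(mid) > 0, so root is in [7.000000, 7.250000]

midpoint = 7.250000


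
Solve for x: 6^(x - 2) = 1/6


Express both sides with the same base.
1/6 = 6^(-1)
Since the bases match, equate exponents: x - 2 = -1
So x = -1 - (-2) = 1

x = 1


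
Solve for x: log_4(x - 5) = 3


Convert to exponential form: x - 5 = 4^3 = 64
x = 64 + 5 = 69
Check: log_4(69 - 5) = log_4(64) = log_4(64) = 3 ✓

x = 69


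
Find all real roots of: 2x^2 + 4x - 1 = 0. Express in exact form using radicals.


Using the quadratic formula: x = (-b ± sqrt(b^2 - 4ac)) / (2a)
Here a = 2, b = 4, c = -1
Discriminant = b^2 - 4ac = 4^2 - 4(2)(-1) = 16 + 8 = 24
Since discriminant = 24 > 0, there are two real roots.
x = (-4 ± 2*sqrt(6)) / 4
Simplifying: x = (-2 ± sqrt(6)) / 2
Numerically: x ≈ 0.2247 or x ≈ -2.2247

x = (-2 + sqrt(6)) / 2 or x = (-2 - sqrt(6)) / 2


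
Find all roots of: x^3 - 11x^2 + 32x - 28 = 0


Let p(x) = x^3 - 11x^2 + 32x - 28. By the rational root theorem (leading coefficient 1), any rational root is an integer divisor of 28: try ±1, ±2, ... in turn.
Test x = 1: value = -6 ≠ 0.
Test x = -1: value = -72 ≠ 0.
Test x = 2: value = 0 ✓, so (x - 2) is a factor.
Synthetic division by (x - 2): bring down 1; 1(2) - 11 = -9; (-9)(2) + 32 = 14; 14(2) - 28 = 0 → quotient x^2 - 9x + 14, remainder 0.
Solve the quadratic x^2 - 9x + 14 = 0: discriminant = (-9)^2 - 4(1)(14) = 81 - 56 = 25.
sqrt(25) = 5, so x = (9 ± 5)/2: x = 7 or x = 2.
Collecting all roots found:

x = 2 (multiplicity 2), x = 7


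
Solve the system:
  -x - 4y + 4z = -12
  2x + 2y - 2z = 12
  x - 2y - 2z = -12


Using Cramer's rule. Expand each determinant along the first row.
D  = (-1)*[2*(-2) - (-2)*(-2)] - (-4)*[2*(-2) - (-2)*1] + 4*[2*(-2) - 2*1]
  = (-1)*(-8) - (-4)*(-2) + 4*(-6) = -24
Dx = (-12)*[2*(-2) - (-2)*(-2)] - (-4)*[12*(-2) - (-2)*(-12)] + 4*[12*(-2) - 2*(-12)]
  = (-12)*(-8) - (-4)*(-48) + 4*(0) = -96
Dy = (-1)*[12*(-2) - (-2)*(-12)] - (-12)*[2*(-2) - (-2)*1] + 4*[2*(-12) - 12*1]
  = (-1)*(-48) - (-12)*(-2) + 4*(-36) = -120
Dz = (-1)*[2*(-12) - 12*(-2)] - (-4)*[2*(-12) - 12*1] + (-12)*[2*(-2) - 2*1]
  = (-1)*(0) - (-4)*(-36) + (-12)*(-6) = -72
x = Dx/D = -96/-24 = 4, y = Dy/D = -120/-24 = 5, z = Dz/D = -72/-24 = 3
Check eq1: (-1)(4) + (-4)(5) + (4)(3) = -12 = -12 ✓
Check eq2: (2)(4) + (2)(5) + (-2)(3) = 12 = 12 ✓
Check eq3: (1)(4) + (-2)(5) + (-2)(3) = -12 = -12 ✓

x = 4, y = 5, z = 3


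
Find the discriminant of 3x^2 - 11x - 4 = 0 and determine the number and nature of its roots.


For ax^2 + bx + c = 0, discriminant D = b^2 - 4ac
Here a = 3, b = -11, c = -4
D = (-11)^2 - 4(3)(-4) = 121 + 48 = 169

D = 169 > 0 and is a perfect square (sqrt = 13)
The equation has 2 distinct real rational roots.

Discriminant = 169, 2 distinct real rational roots


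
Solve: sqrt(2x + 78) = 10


Square both sides: 2x + 78 = 10^2 = 100
2x = 100 - 78 = 22
x = 11
Check: sqrt(2*11 + 78) = sqrt(100) = 10 ✓

x = 11


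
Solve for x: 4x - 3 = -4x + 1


Starting with: 4x - 3 = -4x + 1
Move all x terms to left: (4 + 4)x = 1 + 3
Simplify: 8x = 4
Divide both sides by 8: x = 1/2

x = 1/2


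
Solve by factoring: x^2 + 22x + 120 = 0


We need two numbers that multiply to 120 and add to 22.
Those numbers are 12 and 10 (since 12 * 10 = 120 and 12 + 10 = 22).
So x^2 + 22x + 120 = (x + 12)(x + 10) = 0
Setting each factor to zero: x = -12 or x = -10

x = -12, x = -10


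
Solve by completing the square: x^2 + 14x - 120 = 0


Start: x^2 + 14x - 120 = 0
Move constant: x^2 + 14x = 120
Half of 14 is 7, squared is 49
Add 49 to both sides: x^2 + 14x + 49 = 169
(x + 7)^2 = 169
x + 7 = ±13
x = -7 + 13 = 6 or x = -7 - 13 = -20

x = -20, x = 6


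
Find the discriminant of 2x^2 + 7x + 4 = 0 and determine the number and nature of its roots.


For ax^2 + bx + c = 0, discriminant D = b^2 - 4ac
Here a = 2, b = 7, c = 4
D = (7)^2 - 4(2)(4) = 49 - 32 = 17

D = 17 > 0 but not a perfect square
The equation has 2 distinct real irrational roots.

Discriminant = 17, 2 distinct real irrational roots


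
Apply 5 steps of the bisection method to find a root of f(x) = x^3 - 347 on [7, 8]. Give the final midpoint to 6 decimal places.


f(x) = x^3 - 347
f(7) = -4 < 0
f(8) = 165 > 0

Step 1: midpoint = (7.000000 + 8.000000)/2 = 7.500000
  f(7.500000) = 74.875000
  f(mid) > 0, so root is in [7.000000, 7.500000]

Step 2: midpoint = (7.000000 + 7.500000)/2 = 7.250000
  f(7.250000) = 34.078125
  f(mid) > 0, so root is in [7.000000, 7.250000]

Step 3: midpoint = (7.000000 + 7.250000)/2 = 7.125000
  f(7.125000) = 14.705078
  f(mid) > 0, so root is in [7.000000, 7.125000]

Step 4: midpoint = (7.000000 + 7.125000)/2 = 7.062500
  f(7.062500) = 5.269775
  f(mid) > 0, so root is in [7.000000, 7.062500]

Step 5: midpoint = (7.000000 + 7.062500)/2 = 7.031250
  f(7.031250) = 0.614288
  f(mid) > 0, so root is in [7.000000, 7.031250]

midpoint = 7.031250


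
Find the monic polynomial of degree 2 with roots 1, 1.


A monic polynomial with roots 1, 1 is:
p(x) = (x - 1)(x - 1)
After multiplying by (x - 1): x - 1
After multiplying by (x - 1): x^2 - 2x + 1

x^2 - 2x + 1


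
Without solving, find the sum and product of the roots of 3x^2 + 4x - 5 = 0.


By Vieta's formulas for ax^2 + bx + c = 0:
  Sum of roots = -b/a
  Product of roots = c/a

Here a = 3, b = 4, c = -5
Sum = -(4)/3 = -4/3
Product = -5/3 = -5/3

Sum = -4/3, Product = -5/3


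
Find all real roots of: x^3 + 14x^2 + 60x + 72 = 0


Let p(x) = x^3 + 14x^2 + 60x + 72. By the rational root theorem (leading coefficient 1), any rational root is an integer divisor of 72: try ±1, ±2, ... in turn.
Test x = 1: value = 147 ≠ 0.
Test x = -1: value = 25 ≠ 0.
Test x = 2: value = 256 ≠ 0.
Test x = -2: value = 0 ✓, so (x + 2) is a factor.
Synthetic division by (x + 2): bring down 1; 1(-2) + 14 = 12; 12(-2) + 60 = 36; 36(-2) + 72 = 0 → quotient x^2 + 12x + 36, remainder 0.
Solve the quadratic x^2 + 12x + 36 = 0: discriminant = 12^2 - 4(1)(36) = 144 - 144 = 0.
Discriminant = 0, so a double root: x = -12/2 = -6.

x = -6 (multiplicity 2), x = -2


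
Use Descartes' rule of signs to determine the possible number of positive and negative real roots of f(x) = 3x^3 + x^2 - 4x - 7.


Descartes' rule of signs:

For positive roots, count sign changes in f(x) = 3x^3 + x^2 - 4x - 7:
Signs of coefficients: +, +, -, -
Number of sign changes: 1
Possible positive real roots: 1

For negative roots, examine f(-x) = -3x^3 + x^2 + 4x - 7:
Signs of coefficients: -, +, +, -
Number of sign changes: 2
Possible negative real roots: 2, 0

Positive roots: 1; Negative roots: 2 or 0


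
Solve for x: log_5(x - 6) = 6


Convert to exponential form: x - 6 = 5^6 = 15625
x = 15625 + 6 = 15631
Check: log_5(15631 - 6) = log_5(15625) = log_5(15625) = 6 ✓

x = 15631


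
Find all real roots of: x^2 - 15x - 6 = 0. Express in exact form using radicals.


Using the quadratic formula: x = (-b ± sqrt(b^2 - 4ac)) / (2a)
Here a = 1, b = -15, c = -6
Discriminant = b^2 - 4ac = (-15)^2 - 4(1)(-6) = 225 + 24 = 249
Since discriminant = 249 > 0, there are two real roots.
x = (15 ± sqrt(249)) / 2
Numerically: x ≈ 15.3899 or x ≈ -0.3899

x = (15 + sqrt(249)) / 2 or x = (15 - sqrt(249)) / 2


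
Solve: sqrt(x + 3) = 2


Square both sides: x + 3 = 2^2 = 4
x = 4 - 3 = 1
x = 1
Check: sqrt(1*1 + 3) = sqrt(4) = 2 ✓

x = 1


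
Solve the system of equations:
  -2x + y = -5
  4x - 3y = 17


Using Cramer's rule:
Determinant D = (-2)(-3) - (4)(1) = 6 - 4 = 2
Dx = (-5)(-3) - (17)(1) = 15 - 17 = -2
Dy = (-2)(17) - (4)(-5) = -34 + 20 = -14
x = Dx/D = -2/2 = -1
y = Dy/D = -14/2 = -7

x = -1, y = -7


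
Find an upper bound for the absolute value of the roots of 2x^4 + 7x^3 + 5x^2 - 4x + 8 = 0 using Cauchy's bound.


Cauchy's bound: all roots r satisfy |r| <= 1 + max(|a_i/a_n|) for i = 0,...,n-1
where a_n is the leading coefficient.

Coefficients: [2, 7, 5, -4, 8]
Leading coefficient a_n = 2
Ratios |a_i/a_n|: 7/2, 5/2, 2, 4
Maximum ratio: 4
Cauchy's bound: |r| <= 1 + 4 = 5

Upper bound = 5


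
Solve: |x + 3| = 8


An absolute value equation |expr| = 8 gives two cases:
Case 1: x + 3 = 8
  x = 5, so x = 5
Case 2: x + 3 = -8
  x = -11, so x = -11

x = -11, x = 5


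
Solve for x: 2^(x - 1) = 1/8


Express both sides with the same base.
1/8 = 2^(-3)
Since the bases match, equate exponents: x - 1 = -3
So x = -3 - (-1) = -2

x = -2


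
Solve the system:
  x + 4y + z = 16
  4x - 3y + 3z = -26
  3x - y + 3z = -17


Using Cramer's rule. Expand each determinant along the first row.
D  = 1*[(-3)*3 - 3*(-1)] - 4*[4*3 - 3*3] + 1*[4*(-1) - (-3)*3]
  = 1*(-6) - 4*(3) + 1*(5) = -13
Dx = 16*[(-3)*3 - 3*(-1)] - 4*[(-26)*3 - 3*(-17)] + 1*[(-26)*(-1) - (-3)*(-17)]
  = 16*(-6) - 4*(-27) + 1*(-25) = -13
Dy = 1*[(-26)*3 - 3*(-17)] - 16*[4*3 - 3*3] + 1*[4*(-17) - (-26)*3]
  = 1*(-27) - 16*(3) + 1*(10) = -65
Dz = 1*[(-3)*(-17) - (-26)*(-1)] - 4*[4*(-17) - (-26)*3] + 16*[4*(-1) - (-3)*3]
  = 1*(25) - 4*(10) + 16*(5) = 65
x = Dx/D = -13/-13 = 1, y = Dy/D = -65/-13 = 5, z = Dz/D = 65/-13 = -5
Check eq1: (1)(1) + (4)(5) + (1)(-5) = 16 = 16 ✓
Check eq2: (4)(1) + (-3)(5) + (3)(-5) = -26 = -26 ✓
Check eq3: (3)(1) + (-1)(5) + (3)(-5) = -17 = -17 ✓

x = 1, y = 5, z = -5


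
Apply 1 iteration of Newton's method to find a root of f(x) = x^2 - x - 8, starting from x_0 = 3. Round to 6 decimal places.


Newton's method: x_(n+1) = x_n - f(x_n)/f'(x_n)
f(x) = x^2 - x - 8
f'(x) = 2x - 1

Iteration 1:
  f(3.000000) = -2.000000
  f'(3.000000) = 5.000000
  x_1 = 3.000000 - (-2.000000)/(5.000000) = 3.400000

x_1 = 3.400000


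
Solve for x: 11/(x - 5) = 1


Multiply both sides by (x - 5): 11 = 1(x - 5)
Distribute: 11 = x - 5
x = 11 + 5 = 16
x = 16

x = 16


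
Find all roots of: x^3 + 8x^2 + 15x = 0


The constant term is 0, so x = 0 is a root. Factor out x:
  x^2 + 8x + 15 = 0
Solve the quadratic x^2 + 8x + 15 = 0: discriminant = 8^2 - 4(1)(15) = 64 - 60 = 4.
sqrt(4) = 2, so x = (-8 ± 2)/2: x = -3 or x = -5.
Collecting all roots found:

x = -5, x = -3, x = 0


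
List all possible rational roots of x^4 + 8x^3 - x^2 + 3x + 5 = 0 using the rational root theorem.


Rational root theorem: possible roots are ±p/q where:
  p divides the constant term (5): p ∈ {1, 5}
  q divides the leading coefficient (1): q ∈ {1}

All possible rational roots: -5, -1, 1, 5

-5, -1, 1, 5


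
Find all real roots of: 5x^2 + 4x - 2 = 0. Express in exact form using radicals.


Using the quadratic formula: x = (-b ± sqrt(b^2 - 4ac)) / (2a)
Here a = 5, b = 4, c = -2
Discriminant = b^2 - 4ac = 4^2 - 4(5)(-2) = 16 + 40 = 56
Since discriminant = 56 > 0, there are two real roots.
x = (-4 ± 2*sqrt(14)) / 10
Simplifying: x = (-2 ± sqrt(14)) / 5
Numerically: x ≈ 0.3483 or x ≈ -1.1483

x = (-2 + sqrt(14)) / 5 or x = (-2 - sqrt(14)) / 5


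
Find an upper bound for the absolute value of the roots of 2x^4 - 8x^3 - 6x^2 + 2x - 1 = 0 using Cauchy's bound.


Cauchy's bound: all roots r satisfy |r| <= 1 + max(|a_i/a_n|) for i = 0,...,n-1
where a_n is the leading coefficient.

Coefficients: [2, -8, -6, 2, -1]
Leading coefficient a_n = 2
Ratios |a_i/a_n|: 4, 3, 1, 1/2
Maximum ratio: 4
Cauchy's bound: |r| <= 1 + 4 = 5

Upper bound = 5


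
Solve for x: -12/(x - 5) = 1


Multiply both sides by (x - 5): -12 = 1(x - 5)
Distribute: -12 = x - 5
x = -12 + 5 = -7
x = -7

x = -7


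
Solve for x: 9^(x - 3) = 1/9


Express both sides with the same base.
1/9 = 9^(-1)
Since the bases match, equate exponents: x - 3 = -1
So x = -1 - (-3) = 2

x = 2


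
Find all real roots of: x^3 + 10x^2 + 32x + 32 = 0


Let p(x) = x^3 + 10x^2 + 32x + 32. By the rational root theorem (leading coefficient 1), any rational root is an integer divisor of 32: try ±1, ±2, ... in turn.
Test x = 1: value = 75 ≠ 0.
Test x = -1: value = 9 ≠ 0.
Test x = 2: value = 144 ≠ 0.
Test x = -2: value = 0 ✓, so (x + 2) is a factor.
Synthetic division by (x + 2): bring down 1; 1(-2) + 10 = 8; 8(-2) + 32 = 16; 16(-2) + 32 = 0 → quotient x^2 + 8x + 16, remainder 0.
Solve the quadratic x^2 + 8x + 16 = 0: discriminant = 8^2 - 4(1)(16) = 64 - 64 = 0.
Discriminant = 0, so a double root: x = -8/2 = -4.

x = -4 (multiplicity 2), x = -2


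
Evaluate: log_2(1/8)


We need the exponent such that 2^? = 1/8
2^(-3) = 1/2^3 = 1/8
Therefore log_2(1/8) = -3

-3


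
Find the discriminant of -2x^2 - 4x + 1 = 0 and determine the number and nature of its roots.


For ax^2 + bx + c = 0, discriminant D = b^2 - 4ac
Here a = -2, b = -4, c = 1
D = (-4)^2 - 4(-2)(1) = 16 + 8 = 24

D = 24 > 0 but not a perfect square
The equation has 2 distinct real irrational roots.

Discriminant = 24, 2 distinct real irrational roots


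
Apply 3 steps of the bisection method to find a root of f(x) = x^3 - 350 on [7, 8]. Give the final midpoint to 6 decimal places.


f(x) = x^3 - 350
f(7) = -7 < 0
f(8) = 162 > 0

Step 1: midpoint = (7.000000 + 8.000000)/2 = 7.500000
  f(7.500000) = 71.875000
  f(mid) > 0, so root is in [7.000000, 7.500000]

Step 2: midpoint = (7.000000 + 7.500000)/2 = 7.250000
  f(7.250000) = 31.078125
  f(mid) > 0, so root is in [7.000000, 7.250000]

Step 3: midpoint = (7.000000 + 7.250000)/2 = 7.125000
  f(7.125000) = 11.705078
  f(mid) > 0, so root is in [7.000000, 7.125000]

midpoint = 7.125000


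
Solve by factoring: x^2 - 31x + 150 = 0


We need two numbers that multiply to 150 and add to -31.
Those numbers are -6 and -25 (since (-6) * (-25) = 150 and (-6) + (-25) = -31).
So x^2 - 31x + 150 = (x - 6)(x - 25) = 0
Setting each factor to zero: x = 6 or x = 25

x = 6, x = 25


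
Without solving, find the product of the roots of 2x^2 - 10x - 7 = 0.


By Vieta's formulas for ax^2 + bx + c = 0:
  Sum of roots = -b/a
  Product of roots = c/a

Here a = 2, b = -10, c = -7
Sum = -(-10)/2 = 5
Product = -7/2 = -7/2

Product = -7/2


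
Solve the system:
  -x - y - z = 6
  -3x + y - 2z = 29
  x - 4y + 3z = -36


Using Cramer's rule. Expand each determinant along the first row.
D  = (-1)*[1*3 - (-2)*(-4)] - (-1)*[(-3)*3 - (-2)*1] + (-1)*[(-3)*(-4) - 1*1]
  = (-1)*(-5) - (-1)*(-7) + (-1)*(11) = -13
Dx = 6*[1*3 - (-2)*(-4)] - (-1)*[29*3 - (-2)*(-36)] + (-1)*[29*(-4) - 1*(-36)]
  = 6*(-5) - (-1)*(15) + (-1)*(-80) = 65
Dy = (-1)*[29*3 - (-2)*(-36)] - 6*[(-3)*3 - (-2)*1] + (-1)*[(-3)*(-36) - 29*1]
  = (-1)*(15) - 6*(-7) + (-1)*(79) = -52
Dz = (-1)*[1*(-36) - 29*(-4)] - (-1)*[(-3)*(-36) - 29*1] + 6*[(-3)*(-4) - 1*1]
  = (-1)*(80) - (-1)*(79) + 6*(11) = 65
x = Dx/D = 65/-13 = -5, y = Dy/D = -52/-13 = 4, z = Dz/D = 65/-13 = -5
Check eq1: (-1)(-5) + (-1)(4) + (-1)(-5) = 6 = 6 ✓
Check eq2: (-3)(-5) + (1)(4) + (-2)(-5) = 29 = 29 ✓
Check eq3: (1)(-5) + (-4)(4) + (3)(-5) = -36 = -36 ✓

x = -5, y = 4, z = -5


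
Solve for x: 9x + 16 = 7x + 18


Starting with: 9x + 16 = 7x + 18
Move all x terms to left: (9 - 7)x = 18 - 16
Simplify: 2x = 2
Divide both sides by 2: x = 1

x = 1


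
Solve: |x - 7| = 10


An absolute value equation |expr| = 10 gives two cases:
Case 1: x - 7 = 10
  x = 17, so x = 17
Case 2: x - 7 = -10
  x = -3, so x = -3

x = -3, x = 17


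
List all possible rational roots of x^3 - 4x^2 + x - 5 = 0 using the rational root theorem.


Rational root theorem: possible roots are ±p/q where:
  p divides the constant term (-5): p ∈ {1, 5}
  q divides the leading coefficient (1): q ∈ {1}

All possible rational roots: -5, -1, 1, 5

-5, -1, 1, 5


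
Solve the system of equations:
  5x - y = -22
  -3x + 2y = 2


Using Cramer's rule:
Determinant D = (5)(2) - (-3)(-1) = 10 - 3 = 7
Dx = (-22)(2) - (2)(-1) = -44 + 2 = -42
Dy = (5)(2) - (-3)(-22) = 10 - 66 = -56
x = Dx/D = -42/7 = -6
y = Dy/D = -56/7 = -8

x = -6, y = -8


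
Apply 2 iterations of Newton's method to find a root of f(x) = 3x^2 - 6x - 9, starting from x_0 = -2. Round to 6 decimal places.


Newton's method: x_(n+1) = x_n - f(x_n)/f'(x_n)
f(x) = 3x^2 - 6x - 9
f'(x) = 6x - 6

Iteration 1:
  f(-2.000000) = 15.000000
  f'(-2.000000) = -18.000000
  x_1 = -2.000000 - (15.000000)/(-18.000000) = -1.166667

Iteration 2:
  f(-1.166667) = 2.083333
  f'(-1.166667) = -13.000000
  x_2 = -1.166667 - (2.083333)/(-13.000000) = -1.006410

x_2 = -1.006410


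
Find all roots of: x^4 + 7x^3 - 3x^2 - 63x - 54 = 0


Let p(x) = x^4 + 7x^3 - 3x^2 - 63x - 54. By the rational root theorem (leading coefficient 1), any rational root is an integer divisor of 54: try ±1, ±2, ... in turn.
Test x = 1: value = -112 ≠ 0.
Test x = -1: value = 0 ✓, so (x + 1) is a factor.
Synthetic division by (x + 1): bring down 1; 1(-1) + 7 = 6; 6(-1) - 3 = -9; (-9)(-1) - 63 = -54; (-54)(-1) - 54 = 0 → quotient x^3 + 6x^2 - 9x - 54, remainder 0.
Continue with the quotient x^3 + 6x^2 - 9x - 54 (candidates must divide 54; re-test x = -1 first in case it repeats).
Test x = -1: value = -40 ≠ 0.
Test x = 2: value = -40 ≠ 0.
Test x = -2: value = -20 ≠ 0.
Test x = 3: value = 0 ✓, so (x - 3) is a factor.
Synthetic division by (x - 3): bring down 1; 1(3) + 6 = 9; 9(3) - 9 = 18; 18(3) - 54 = 0 → quotient x^2 + 9x + 18, remainder 0.
Solve the quadratic x^2 + 9x + 18 = 0: discriminant = 9^2 - 4(1)(18) = 81 - 72 = 9.
sqrt(9) = 3, so x = (-9 ± 3)/2: x = -3 or x = -6.
Collecting all roots found:

x = -6, x = -3, x = -1, x = 3


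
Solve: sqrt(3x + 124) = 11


Square both sides: 3x + 124 = 11^2 = 121
3x = 121 - 124 = -3
x = -1
Check: sqrt(3*(-1) + 124) = sqrt(121) = 11 ✓

x = -1


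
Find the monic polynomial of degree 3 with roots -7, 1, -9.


A monic polynomial with roots -7, 1, -9 is:
p(x) = (x + 7)(x - 1)(x + 9)
After multiplying by (x + 7): x + 7
After multiplying by (x - 1): x^2 + 6x - 7
After multiplying by (x + 9): x^3 + 15x^2 + 47x - 63

x^3 + 15x^2 + 47x - 63


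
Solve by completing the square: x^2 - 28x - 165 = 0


Start: x^2 - 28x - 165 = 0
Move constant: x^2 - 28x = 165
Half of -28 is -14, squared is 196
Add 196 to both sides: x^2 - 28x + 196 = 361
(x - 14)^2 = 361
x - 14 = ±19
x = 14 + 19 = 33 or x = 14 - 19 = -5

x = -5, x = 33


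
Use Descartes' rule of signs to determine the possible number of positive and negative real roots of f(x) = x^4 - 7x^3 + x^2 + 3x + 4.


Descartes' rule of signs:

For positive roots, count sign changes in f(x) = x^4 - 7x^3 + x^2 + 3x + 4:
Signs of coefficients: +, -, +, +, +
Number of sign changes: 2
Possible positive real roots: 2, 0

For negative roots, examine f(-x) = x^4 + 7x^3 + x^2 - 3x + 4:
Signs of coefficients: +, +, +, -, +
Number of sign changes: 2
Possible negative real roots: 2, 0

Positive roots: 2 or 0; Negative roots: 2 or 0


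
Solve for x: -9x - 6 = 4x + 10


Starting with: -9x - 6 = 4x + 10
Move all x terms to left: (-9 - 4)x = 10 + 6
Simplify: -13x = 16
Divide both sides by -13: x = -16/13

x = -16/13


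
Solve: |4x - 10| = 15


An absolute value equation |expr| = 15 gives two cases:
Case 1: 4x - 10 = 15
  4x = 25, so x = 25/4
Case 2: 4x - 10 = -15
  4x = -5, so x = -5/4

x = -5/4, x = 25/4


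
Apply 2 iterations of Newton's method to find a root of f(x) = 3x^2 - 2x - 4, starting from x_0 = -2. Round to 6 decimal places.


Newton's method: x_(n+1) = x_n - f(x_n)/f'(x_n)
f(x) = 3x^2 - 2x - 4
f'(x) = 6x - 2

Iteration 1:
  f(-2.000000) = 12.000000
  f'(-2.000000) = -14.000000
  x_1 = -2.000000 - (12.000000)/(-14.000000) = -1.142857

Iteration 2:
  f(-1.142857) = 2.204082
  f'(-1.142857) = -8.857143
  x_2 = -1.142857 - (2.204082)/(-8.857143) = -0.894009

x_2 = -0.894009


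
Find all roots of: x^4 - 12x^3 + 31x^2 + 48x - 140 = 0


Let p(x) = x^4 - 12x^3 + 31x^2 + 48x - 140. By the rational root theorem (leading coefficient 1), any rational root is an integer divisor of 140: try ±1, ±2, ... in turn.
Test x = 1: value = -72 ≠ 0.
Test x = -1: value = -144 ≠ 0.
Test x = 2: value = 0 ✓, so (x - 2) is a factor.
Synthetic division by (x - 2): bring down 1; 1(2) - 12 = -10; (-10)(2) + 31 = 11; 11(2) + 48 = 70; 70(2) - 140 = 0 → quotient x^3 - 10x^2 + 11x + 70, remainder 0.
Continue with the quotient x^3 - 10x^2 + 11x + 70 (candidates must divide 70; re-test x = 2 first in case it repeats).
Test x = 2: value = 60 ≠ 0.
Test x = -2: value = 0 ✓, so (x + 2) is a factor.
Synthetic division by (x + 2): bring down 1; 1(-2) - 10 = -12; (-12)(-2) + 11 = 35; 35(-2) + 70 = 0 → quotient x^2 - 12x + 35, remainder 0.
Solve the quadratic x^2 - 12x + 35 = 0: discriminant = (-12)^2 - 4(1)(35) = 144 - 140 = 4.
sqrt(4) = 2, so x = (12 ± 2)/2: x = 7 or x = 5.
Collecting all roots found:

x = -2, x = 2, x = 5, x = 7


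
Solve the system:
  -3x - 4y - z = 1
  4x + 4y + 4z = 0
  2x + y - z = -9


Using Cramer's rule. Expand each determinant along the first row.
D  = (-3)*[4*(-1) - 4*1] - (-4)*[4*(-1) - 4*2] + (-1)*[4*1 - 4*2]
  = (-3)*(-8) - (-4)*(-12) + (-1)*(-4) = -20
Dx = 1*[4*(-1) - 4*1] - (-4)*[0*(-1) - 4*(-9)] + (-1)*[0*1 - 4*(-9)]
  = 1*(-8) - (-4)*(36) + (-1)*(36) = 100
Dy = (-3)*[0*(-1) - 4*(-9)] - 1*[4*(-1) - 4*2] + (-1)*[4*(-9) - 0*2]
  = (-3)*(36) - 1*(-12) + (-1)*(-36) = -60
Dz = (-3)*[4*(-9) - 0*1] - (-4)*[4*(-9) - 0*2] + 1*[4*1 - 4*2]
  = (-3)*(-36) - (-4)*(-36) + 1*(-4) = -40
x = Dx/D = 100/-20 = -5, y = Dy/D = -60/-20 = 3, z = Dz/D = -40/-20 = 2
Check eq1: (-3)(-5) + (-4)(3) + (-1)(2) = 1 = 1 ✓
Check eq2: (4)(-5) + (4)(3) + (4)(2) = 0 = 0 ✓
Check eq3: (2)(-5) + (1)(3) + (-1)(2) = -9 = -9 ✓

x = -5, y = 3, z = 2


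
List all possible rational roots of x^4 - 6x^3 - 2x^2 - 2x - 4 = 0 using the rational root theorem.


Rational root theorem: possible roots are ±p/q where:
  p divides the constant term (-4): p ∈ {1, 2, 4}
  q divides the leading coefficient (1): q ∈ {1}

All possible rational roots: -4, -2, -1, 1, 2, 4

-4, -2, -1, 1, 2, 4


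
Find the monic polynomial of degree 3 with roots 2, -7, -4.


A monic polynomial with roots 2, -7, -4 is:
p(x) = (x - 2)(x + 7)(x + 4)
After multiplying by (x - 2): x - 2
After multiplying by (x + 7): x^2 + 5x - 14
After multiplying by (x + 4): x^3 + 9x^2 + 6x - 56

x^3 + 9x^2 + 6x - 56


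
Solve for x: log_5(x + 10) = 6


Convert to exponential form: x + 10 = 5^6 = 15625
x = 15625 - 10 = 15615
Check: log_5(15615 + 10) = log_5(15625) = log_5(15625) = 6 ✓

x = 15615


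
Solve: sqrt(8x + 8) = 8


Square both sides: 8x + 8 = 8^2 = 64
8x = 64 - 8 = 56
x = 7
Check: sqrt(8*7 + 8) = sqrt(64) = 8 ✓

x = 7


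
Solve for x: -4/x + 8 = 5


Subtract 8 from both sides: -4/x = -3
Multiply both sides by x: -4 = -3 * x
Divide by -3: x = 4/3

x = 4/3


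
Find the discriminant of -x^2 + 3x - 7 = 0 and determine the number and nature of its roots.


For ax^2 + bx + c = 0, discriminant D = b^2 - 4ac
Here a = -1, b = 3, c = -7
D = (3)^2 - 4(-1)(-7) = 9 - 28 = -19

D = -19 < 0
The equation has no real roots (2 complex conjugate roots).

Discriminant = -19, no real roots (2 complex conjugate roots)


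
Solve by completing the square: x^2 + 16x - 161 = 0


Start: x^2 + 16x - 161 = 0
Move constant: x^2 + 16x = 161
Half of 16 is 8, squared is 64
Add 64 to both sides: x^2 + 16x + 64 = 225
(x + 8)^2 = 225
x + 8 = ±15
x = -8 + 15 = 7 or x = -8 - 15 = -23

x = -23, x = 7


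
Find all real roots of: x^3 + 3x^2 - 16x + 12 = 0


Let p(x) = x^3 + 3x^2 - 16x + 12. By the rational root theorem (leading coefficient 1), any rational root is an integer divisor of 12: try ±1, ±2, ... in turn.
Test x = 1: value = 0 ✓, so (x - 1) is a factor.
Synthetic division by (x - 1): bring down 1; 1(1) + 3 = 4; 4(1) - 16 = -12; (-12)(1) + 12 = 0 → quotient x^2 + 4x - 12, remainder 0.
Solve the quadratic x^2 + 4x - 12 = 0: discriminant = 4^2 - 4(1)(-12) = 16 + 48 = 64.
sqrt(64) = 8, so x = (-4 ± 8)/2: x = 2 or x = -6.

x = -6, x = 1, x = 2


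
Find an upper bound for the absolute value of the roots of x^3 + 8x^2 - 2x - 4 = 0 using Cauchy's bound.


Cauchy's bound: all roots r satisfy |r| <= 1 + max(|a_i/a_n|) for i = 0,...,n-1
where a_n is the leading coefficient.

Coefficients: [1, 8, -2, -4]
Leading coefficient a_n = 1
Ratios |a_i/a_n|: 8, 2, 4
Maximum ratio: 8
Cauchy's bound: |r| <= 1 + 8 = 9

Upper bound = 9
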